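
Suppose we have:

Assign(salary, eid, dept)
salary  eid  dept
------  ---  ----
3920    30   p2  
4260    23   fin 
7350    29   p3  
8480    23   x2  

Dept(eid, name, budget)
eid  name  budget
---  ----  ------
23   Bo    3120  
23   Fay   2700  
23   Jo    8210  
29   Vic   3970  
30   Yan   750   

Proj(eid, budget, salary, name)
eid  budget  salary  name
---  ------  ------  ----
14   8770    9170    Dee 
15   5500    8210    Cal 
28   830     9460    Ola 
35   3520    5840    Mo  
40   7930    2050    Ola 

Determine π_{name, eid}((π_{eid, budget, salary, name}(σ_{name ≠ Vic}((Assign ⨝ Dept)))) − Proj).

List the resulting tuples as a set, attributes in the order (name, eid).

Joining Assign and Dept on eid yields {(3920, 30, p2, Yan, 750), (4260, 23, fin, Bo, 3120), (4260, 23, fin, Fay, 2700), (4260, 23, fin, Jo, 8210), (7350, 29, p3, Vic, 3970), (8480, 23, x2, Bo, 3120), (8480, 23, x2, Fay, 2700), (8480, 23, x2, Jo, 8210)}.
σ[name ≠ Vic]: keep tuples satisfying name ≠ Vic → {(3920, 30, p2, Yan, 750), (4260, 23, fin, Bo, 3120), (4260, 23, fin, Fay, 2700), (4260, 23, fin, Jo, 8210), (8480, 23, x2, Bo, 3120), (8480, 23, x2, Fay, 2700), (8480, 23, x2, Jo, 8210)}
π_{eid, budget, salary, name} gives {(23, 2700, 4260, Fay), (23, 2700, 8480, Fay), (23, 3120, 4260, Bo), (23, 3120, 8480, Bo), (23, 8210, 4260, Jo), (23, 8210, 8480, Jo), (30, 750, 3920, Yan)}.
Taking the difference: {(23, 2700, 4260, Fay), (23, 2700, 8480, Fay), (23, 3120, 4260, Bo), (23, 3120, 8480, Bo), (23, 8210, 4260, Jo), (23, 8210, 8480, Jo), (30, 750, 3920, Yan)}
π_{name, eid} gives {(Bo, 23), (Fay, 23), (Jo, 23), (Yan, 30)} (3 duplicate(s) eliminated).

{(Bo, 23), (Fay, 23), (Jo, 23), (Yan, 30)}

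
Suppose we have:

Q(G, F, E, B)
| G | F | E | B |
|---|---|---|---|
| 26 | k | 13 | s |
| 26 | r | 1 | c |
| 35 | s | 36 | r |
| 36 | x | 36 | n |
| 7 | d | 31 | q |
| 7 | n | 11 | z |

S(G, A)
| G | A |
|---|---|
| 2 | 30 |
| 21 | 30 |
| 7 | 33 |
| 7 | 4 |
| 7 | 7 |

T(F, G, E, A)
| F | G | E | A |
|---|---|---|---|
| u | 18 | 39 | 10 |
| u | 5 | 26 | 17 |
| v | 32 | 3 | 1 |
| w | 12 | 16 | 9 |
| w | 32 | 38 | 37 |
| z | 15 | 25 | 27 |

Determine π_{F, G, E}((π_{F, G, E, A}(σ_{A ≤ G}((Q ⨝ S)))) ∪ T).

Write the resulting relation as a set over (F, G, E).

{(d, 7, 31), (n, 7, 11), (u, 18, 39), (u, 5, 26), (v, 32, 3), (w, 12, 16), (w, 32, 38), (z, 15, 25)}

Q ⋈ S (natural join on G): {(7, d, 31, q, 33), (7, d, 31, q, 4), (7, d, 31, q, 7), (7, n, 11, z, 33), (7, n, 11, z, 4), (7, n, 11, z, 7)}
Selection A ≤ G: {(7, d, 31, q, 4), (7, d, 31, q, 7), (7, n, 11, z, 4), (7, n, 11, z, 7)}
Keep only column(s) F, G, E, A: {(d, 7, 31, 4), (d, 7, 31, 7), (n, 7, 11, 4), (n, 7, 11, 7)}
Set union of the two operands is {(d, 7, 31, 4), (d, 7, 31, 7), (n, 7, 11, 4), (n, 7, 11, 7), (u, 18, 39, 10), (u, 5, 26, 17), (v, 32, 3, 1), (w, 12, 16, 9), (w, 32, 38, 37), (z, 15, 25, 27)}.
Keep only column(s) F, G, E (2 duplicate(s) eliminated): {(d, 7, 31), (n, 7, 11), (u, 18, 39), (u, 5, 26), (v, 32, 3), (w, 12, 16), (w, 32, 38), (z, 15, 25)}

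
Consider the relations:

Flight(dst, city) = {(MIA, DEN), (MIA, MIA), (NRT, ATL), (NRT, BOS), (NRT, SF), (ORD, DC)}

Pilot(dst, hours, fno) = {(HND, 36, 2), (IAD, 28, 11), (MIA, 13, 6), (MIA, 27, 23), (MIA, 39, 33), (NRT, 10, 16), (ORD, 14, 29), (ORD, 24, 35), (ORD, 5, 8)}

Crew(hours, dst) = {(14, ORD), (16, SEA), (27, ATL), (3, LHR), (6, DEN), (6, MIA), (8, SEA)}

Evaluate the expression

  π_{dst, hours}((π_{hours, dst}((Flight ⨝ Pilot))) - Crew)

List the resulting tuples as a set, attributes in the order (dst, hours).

Flight ⋈ Pilot (natural join on dst): {(MIA, DEN, 13, 6), (MIA, DEN, 27, 23), (MIA, DEN, 39, 33), (MIA, MIA, 13, 6), (MIA, MIA, 27, 23), (MIA, MIA, 39, 33), (NRT, ATL, 10, 16), (NRT, BOS, 10, 16), (NRT, SF, 10, 16), (ORD, DC, 14, 29), (ORD, DC, 24, 35), (ORD, DC, 5, 8)}
π[hours, dst]: project onto (hours, dst) (5 duplicate(s) eliminated) → {(10, NRT), (13, MIA), (14, ORD), (24, ORD), (27, MIA), (39, MIA), (5, ORD)}
Taking the difference: {(10, NRT), (13, MIA), (24, ORD), (27, MIA), (39, MIA), (5, ORD)}
π[dst, hours]: project onto (dst, hours) → {(MIA, 13), (MIA, 27), (MIA, 39), (NRT, 10), (ORD, 24), (ORD, 5)}

{(MIA, 13), (MIA, 27), (MIA, 39), (NRT, 10), (ORD, 24), (ORD, 5)}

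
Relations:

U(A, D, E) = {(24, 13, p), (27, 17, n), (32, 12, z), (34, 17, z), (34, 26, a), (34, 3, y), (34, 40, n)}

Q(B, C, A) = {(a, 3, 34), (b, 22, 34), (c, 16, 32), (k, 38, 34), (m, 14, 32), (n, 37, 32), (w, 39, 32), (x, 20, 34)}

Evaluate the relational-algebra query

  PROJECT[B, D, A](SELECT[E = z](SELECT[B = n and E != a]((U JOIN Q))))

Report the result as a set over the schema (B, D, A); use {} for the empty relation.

{(n, 12, 32)}

U ⋈ Q (natural join on A): {(32, 12, z, c, 16), (32, 12, z, m, 14), (32, 12, z, n, 37), (32, 12, z, w, 39), (34, 17, z, a, 3), (34, 17, z, b, 22), (34, 17, z, k, 38), (34, 17, z, x, 20), (34, 26, a, a, 3), (34, 26, a, b, 22), (34, 26, a, k, 38), (34, 26, a, x, 20), (34, 3, y, a, 3), (34, 3, y, b, 22), (34, 3, y, k, 38), (34, 3, y, x, 20), (34, 40, n, a, 3), (34, 40, n, b, 22), (34, 40, n, k, 38), (34, 40, n, x, 20)}
σ[B = n and E != a]: keep tuples satisfying B = n and E != a → {(32, 12, z, n, 37)}
σ[E = z]: keep tuples satisfying E = z → {(32, 12, z, n, 37)}
Projecting to B, D, A: {(n, 12, 32)}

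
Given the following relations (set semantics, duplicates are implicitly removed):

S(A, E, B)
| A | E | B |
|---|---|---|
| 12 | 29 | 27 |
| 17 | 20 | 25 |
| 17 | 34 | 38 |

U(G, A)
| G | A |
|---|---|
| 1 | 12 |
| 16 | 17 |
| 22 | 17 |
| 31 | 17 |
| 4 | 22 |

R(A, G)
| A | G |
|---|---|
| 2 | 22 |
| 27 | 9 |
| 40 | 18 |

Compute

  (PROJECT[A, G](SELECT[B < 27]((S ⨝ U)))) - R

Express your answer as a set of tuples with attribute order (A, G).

{(17, 16), (17, 22), (17, 31)}

Natural join on A: {(12, 29, 27, 1), (17, 20, 25, 16), (17, 20, 25, 22), (17, 20, 25, 31), (17, 34, 38, 16), (17, 34, 38, 22), (17, 34, 38, 31)}
Filtering on B < 27 leaves {(17, 20, 25, 16), (17, 20, 25, 22), (17, 20, 25, 31)}.
π[A, G]: project onto (A, G) → {(17, 16), (17, 22), (17, 31)}
Set difference of the two operands is {(17, 16), (17, 22), (17, 31)}.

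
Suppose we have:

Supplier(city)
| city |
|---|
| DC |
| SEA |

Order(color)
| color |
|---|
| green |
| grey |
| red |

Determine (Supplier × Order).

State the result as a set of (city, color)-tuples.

{(DC, green), (DC, grey), (DC, red), (SEA, green), (SEA, grey), (SEA, red)}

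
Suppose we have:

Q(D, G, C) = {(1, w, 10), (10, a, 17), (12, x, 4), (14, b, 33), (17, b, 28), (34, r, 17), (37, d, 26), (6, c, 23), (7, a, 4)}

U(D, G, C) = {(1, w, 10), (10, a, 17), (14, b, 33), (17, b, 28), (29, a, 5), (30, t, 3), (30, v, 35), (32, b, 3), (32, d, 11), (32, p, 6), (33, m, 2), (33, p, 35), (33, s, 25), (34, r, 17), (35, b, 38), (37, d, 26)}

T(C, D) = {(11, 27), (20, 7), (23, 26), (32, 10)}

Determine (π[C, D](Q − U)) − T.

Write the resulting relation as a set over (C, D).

Set difference of the two operands is {(12, x, 4), (6, c, 23), (7, a, 4)}.
π[C, D]: project onto (C, D) → {(23, 6), (4, 12), (4, 7)}
Set difference of the two operands is {(23, 6), (4, 12), (4, 7)}.

{(23, 6), (4, 12), (4, 7)}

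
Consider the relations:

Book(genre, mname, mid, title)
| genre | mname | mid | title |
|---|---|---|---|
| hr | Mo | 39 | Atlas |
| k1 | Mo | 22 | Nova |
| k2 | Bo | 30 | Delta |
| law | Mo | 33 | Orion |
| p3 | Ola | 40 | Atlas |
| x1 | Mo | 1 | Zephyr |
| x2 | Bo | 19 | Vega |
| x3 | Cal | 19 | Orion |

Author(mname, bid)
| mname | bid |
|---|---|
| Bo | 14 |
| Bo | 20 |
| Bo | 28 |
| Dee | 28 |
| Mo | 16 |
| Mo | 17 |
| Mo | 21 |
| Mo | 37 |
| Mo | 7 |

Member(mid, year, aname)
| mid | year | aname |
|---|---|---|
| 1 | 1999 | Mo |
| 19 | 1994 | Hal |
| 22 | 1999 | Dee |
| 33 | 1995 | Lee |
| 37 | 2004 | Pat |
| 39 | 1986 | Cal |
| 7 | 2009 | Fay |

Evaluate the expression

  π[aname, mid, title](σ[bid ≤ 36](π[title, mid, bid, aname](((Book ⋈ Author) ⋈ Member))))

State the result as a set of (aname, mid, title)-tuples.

Joining Book and Author on mname yields {(hr, Mo, 39, Atlas, 16), (hr, Mo, 39, Atlas, 17), (hr, Mo, 39, Atlas, 21), (hr, Mo, 39, Atlas, 37), (hr, Mo, 39, Atlas, 7), (k1, Mo, 22, Nova, 16), (k1, Mo, 22, Nova, 17), (k1, Mo, 22, Nova, 21), (k1, Mo, 22, Nova, 37), (k1, Mo, 22, Nova, 7), (k2, Bo, 30, Delta, 14), (k2, Bo, 30, Delta, 20), (k2, Bo, 30, Delta, 28), (law, Mo, 33, Orion, 16), (law, Mo, 33, Orion, 17), (law, Mo, 33, Orion, 21), (law, Mo, 33, Orion, 37), (law, Mo, 33, Orion, 7), (x1, Mo, 1, Zephyr, 16), (x1, Mo, 1, Zephyr, 17), (x1, Mo, 1, Zephyr, 21), (x1, Mo, 1, Zephyr, 37), (x1, Mo, 1, Zephyr, 7), (x2, Bo, 19, Vega, 14), (x2, Bo, 19, Vega, 20), (x2, Bo, 19, Vega, 28)}.
Joining (Book ⋈ Author) and Member on mid yields {(hr, Mo, 39, Atlas, 16, 1986, Cal), (hr, Mo, 39, Atlas, 17, 1986, Cal), (hr, Mo, 39, Atlas, 21, 1986, Cal), (hr, Mo, 39, Atlas, 37, 1986, Cal), (hr, Mo, 39, Atlas, 7, 1986, Cal), (k1, Mo, 22, Nova, 16, 1999, Dee), (k1, Mo, 22, Nova, 17, 1999, Dee), (k1, Mo, 22, Nova, 21, 1999, Dee), (k1, Mo, 22, Nova, 37, 1999, Dee), (k1, Mo, 22, Nova, 7, 1999, Dee), (law, Mo, 33, Orion, 16, 1995, Lee), (law, Mo, 33, Orion, 17, 1995, Lee), (law, Mo, 33, Orion, 21, 1995, Lee), (law, Mo, 33, Orion, 37, 1995, Lee), (law, Mo, 33, Orion, 7, 1995, Lee), (x1, Mo, 1, Zephyr, 16, 1999, Mo), (x1, Mo, 1, Zephyr, 17, 1999, Mo), (x1, Mo, 1, Zephyr, 21, 1999, Mo), (x1, Mo, 1, Zephyr, 37, 1999, Mo), (x1, Mo, 1, Zephyr, 7, 1999, Mo), (x2, Bo, 19, Vega, 14, 1994, Hal), (x2, Bo, 19, Vega, 20, 1994, Hal), (x2, Bo, 19, Vega, 28, 1994, Hal)}.
Keep only column(s) title, mid, bid, aname: {(Atlas, 39, 16, Cal), (Atlas, 39, 17, Cal), (Atlas, 39, 21, Cal), (Atlas, 39, 37, Cal), (Atlas, 39, 7, Cal), (Nova, 22, 16, Dee), (Nova, 22, 17, Dee), (Nova, 22, 21, Dee), (Nova, 22, 37, Dee), (Nova, 22, 7, Dee), (Orion, 33, 16, Lee), (Orion, 33, 17, Lee), (Orion, 33, 21, Lee), (Orion, 33, 37, Lee), (Orion, 33, 7, Lee), (Vega, 19, 14, Hal), (Vega, 19, 20, Hal), (Vega, 19, 28, Hal), (Zephyr, 1, 16, Mo), (Zephyr, 1, 17, Mo), (Zephyr, 1, 21, Mo), (Zephyr, 1, 37, Mo), (Zephyr, 1, 7, Mo)}
σ[bid ≤ 36]: keep tuples satisfying bid ≤ 36 → {(Atlas, 39, 16, Cal), (Atlas, 39, 17, Cal), (Atlas, 39, 21, Cal), (Atlas, 39, 7, Cal), (Nova, 22, 16, Dee), (Nova, 22, 17, Dee), (Nova, 22, 21, Dee), (Nova, 22, 7, Dee), (Orion, 33, 16, Lee), (Orion, 33, 17, Lee), (Orion, 33, 21, Lee), (Orion, 33, 7, Lee), (Vega, 19, 14, Hal), (Vega, 19, 20, Hal), (Vega, 19, 28, Hal), (Zephyr, 1, 16, Mo), (Zephyr, 1, 17, Mo), (Zephyr, 1, 21, Mo), (Zephyr, 1, 7, Mo)}
Keep only column(s) aname, mid, title (14 duplicate(s) eliminated): {(Cal, 39, Atlas), (Dee, 22, Nova), (Hal, 19, Vega), (Lee, 33, Orion), (Mo, 1, Zephyr)}

{(Cal, 39, Atlas), (Dee, 22, Nova), (Hal, 19, Vega), (Lee, 33, Orion), (Mo, 1, Zephyr)}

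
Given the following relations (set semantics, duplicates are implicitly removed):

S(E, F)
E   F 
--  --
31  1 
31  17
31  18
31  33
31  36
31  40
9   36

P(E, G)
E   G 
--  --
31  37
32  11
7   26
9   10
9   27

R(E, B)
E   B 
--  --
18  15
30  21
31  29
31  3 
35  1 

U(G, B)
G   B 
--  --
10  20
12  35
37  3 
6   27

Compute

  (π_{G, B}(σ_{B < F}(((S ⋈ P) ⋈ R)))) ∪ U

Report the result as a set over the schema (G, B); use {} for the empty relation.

{(10, 20), (12, 35), (37, 29), (37, 3), (6, 27)}

Joining S and P on E yields {(31, 1, 37), (31, 17, 37), (31, 18, 37), (31, 33, 37), (31, 36, 37), (31, 40, 37), (9, 36, 10), (9, 36, 27)}.
Joining (S ⋈ P) and R on E yields {(31, 1, 37, 29), (31, 1, 37, 3), (31, 17, 37, 29), (31, 17, 37, 3), (31, 18, 37, 29), (31, 18, 37, 3), (31, 33, 37, 29), (31, 33, 37, 3), (31, 36, 37, 29), (31, 36, 37, 3), (31, 40, 37, 29), (31, 40, 37, 3)}.
σ[B < F]: keep tuples satisfying B < F → {(31, 17, 37, 3), (31, 18, 37, 3), (31, 33, 37, 29), (31, 33, 37, 3), (31, 36, 37, 29), (31, 36, 37, 3), (31, 40, 37, 29), (31, 40, 37, 3)}
Keep only column(s) G, B (6 duplicate(s) eliminated): {(37, 29), (37, 3)}
Union: {(37, 29), (37, 3)} with {(10, 20), (12, 35), (37, 3), (6, 27)} → {(10, 20), (12, 35), (37, 29), (37, 3), (6, 27)}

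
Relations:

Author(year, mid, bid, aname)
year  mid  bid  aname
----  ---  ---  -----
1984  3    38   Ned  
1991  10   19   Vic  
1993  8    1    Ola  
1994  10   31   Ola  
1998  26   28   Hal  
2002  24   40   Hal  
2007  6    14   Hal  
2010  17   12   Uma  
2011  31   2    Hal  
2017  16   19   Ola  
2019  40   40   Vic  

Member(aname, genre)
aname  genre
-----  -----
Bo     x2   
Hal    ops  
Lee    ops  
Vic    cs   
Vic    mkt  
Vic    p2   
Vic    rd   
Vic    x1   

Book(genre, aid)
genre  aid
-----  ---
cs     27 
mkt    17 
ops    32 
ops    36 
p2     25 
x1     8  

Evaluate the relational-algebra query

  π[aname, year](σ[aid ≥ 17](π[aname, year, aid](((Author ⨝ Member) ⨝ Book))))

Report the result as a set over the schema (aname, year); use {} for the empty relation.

Natural join on aname: {(1991, 10, 19, Vic, cs), (1991, 10, 19, Vic, mkt), (1991, 10, 19, Vic, p2), (1991, 10, 19, Vic, rd), (1991, 10, 19, Vic, x1), (1998, 26, 28, Hal, ops), (2002, 24, 40, Hal, ops), (2007, 6, 14, Hal, ops), (2011, 31, 2, Hal, ops), (2019, 40, 40, Vic, cs), (2019, 40, 40, Vic, mkt), (2019, 40, 40, Vic, p2), (2019, 40, 40, Vic, rd), (2019, 40, 40, Vic, x1)}
Natural join on genre: {(1991, 10, 19, Vic, cs, 27), (1991, 10, 19, Vic, mkt, 17), (1991, 10, 19, Vic, p2, 25), (1991, 10, 19, Vic, x1, 8), (1998, 26, 28, Hal, ops, 32), (1998, 26, 28, Hal, ops, 36), (2002, 24, 40, Hal, ops, 32), (2002, 24, 40, Hal, ops, 36), (2007, 6, 14, Hal, ops, 32), (2007, 6, 14, Hal, ops, 36), (2011, 31, 2, Hal, ops, 32), (2011, 31, 2, Hal, ops, 36), (2019, 40, 40, Vic, cs, 27), (2019, 40, 40, Vic, mkt, 17), (2019, 40, 40, Vic, p2, 25), (2019, 40, 40, Vic, x1, 8)}
π[aname, year, aid]: project onto (aname, year, aid) → {(Hal, 1998, 32), (Hal, 1998, 36), (Hal, 2002, 32), (Hal, 2002, 36), (Hal, 2007, 32), (Hal, 2007, 36), (Hal, 2011, 32), (Hal, 2011, 36), (Vic, 1991, 17), (Vic, 1991, 25), (Vic, 1991, 27), (Vic, 1991, 8), (Vic, 2019, 17), (Vic, 2019, 25), (Vic, 2019, 27), (Vic, 2019, 8)}
Selection aid ≥ 17: {(Hal, 1998, 32), (Hal, 1998, 36), (Hal, 2002, 32), (Hal, 2002, 36), (Hal, 2007, 32), (Hal, 2007, 36), (Hal, 2011, 32), (Hal, 2011, 36), (Vic, 1991, 17), (Vic, 1991, 25), (Vic, 1991, 27), (Vic, 2019, 17), (Vic, 2019, 25), (Vic, 2019, 27)}
π[aname, year]: project onto (aname, year) (8 duplicate(s) eliminated) → {(Hal, 1998), (Hal, 2002), (Hal, 2007), (Hal, 2011), (Vic, 1991), (Vic, 2019)}

{(Hal, 1998), (Hal, 2002), (Hal, 2007), (Hal, 2011), (Vic, 1991), (Vic, 2019)}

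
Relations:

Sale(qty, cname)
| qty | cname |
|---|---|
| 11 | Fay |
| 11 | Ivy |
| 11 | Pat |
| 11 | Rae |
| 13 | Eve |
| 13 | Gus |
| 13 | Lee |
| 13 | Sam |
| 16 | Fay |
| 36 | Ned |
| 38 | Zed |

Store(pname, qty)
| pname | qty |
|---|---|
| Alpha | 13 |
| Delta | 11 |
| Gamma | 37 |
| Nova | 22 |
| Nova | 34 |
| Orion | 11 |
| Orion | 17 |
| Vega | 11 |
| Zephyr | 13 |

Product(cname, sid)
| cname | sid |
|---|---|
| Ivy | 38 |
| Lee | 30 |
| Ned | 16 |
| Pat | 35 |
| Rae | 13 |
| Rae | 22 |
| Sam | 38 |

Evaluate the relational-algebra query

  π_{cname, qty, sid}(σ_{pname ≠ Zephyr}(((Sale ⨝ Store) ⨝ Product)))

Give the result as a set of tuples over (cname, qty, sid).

{(Ivy, 11, 38), (Lee, 13, 30), (Pat, 11, 35), (Rae, 11, 13), (Rae, 11, 22), (Sam, 13, 38)}

Sale ⋈ Store (natural join on qty): {(11, Fay, Delta), (11, Fay, Orion), (11, Fay, Vega), (11, Ivy, Delta), (11, Ivy, Orion), (11, Ivy, Vega), (11, Pat, Delta), (11, Pat, Orion), (11, Pat, Vega), (11, Rae, Delta), (11, Rae, Orion), (11, Rae, Vega), (13, Eve, Alpha), (13, Eve, Zephyr), (13, Gus, Alpha), (13, Gus, Zephyr), (13, Lee, Alpha), (13, Lee, Zephyr), (13, Sam, Alpha), (13, Sam, Zephyr)}
(Sale ⨝ Store) ⋈ Product (natural join on cname): {(11, Ivy, Delta, 38), (11, Ivy, Orion, 38), (11, Ivy, Vega, 38), (11, Pat, Delta, 35), (11, Pat, Orion, 35), (11, Pat, Vega, 35), (11, Rae, Delta, 13), (11, Rae, Delta, 22), (11, Rae, Orion, 13), (11, Rae, Orion, 22), (11, Rae, Vega, 13), (11, Rae, Vega, 22), (13, Lee, Alpha, 30), (13, Lee, Zephyr, 30), (13, Sam, Alpha, 38), (13, Sam, Zephyr, 38)}
Selection pname ≠ Zephyr: {(11, Ivy, Delta, 38), (11, Ivy, Orion, 38), (11, Ivy, Vega, 38), (11, Pat, Delta, 35), (11, Pat, Orion, 35), (11, Pat, Vega, 35), (11, Rae, Delta, 13), (11, Rae, Delta, 22), (11, Rae, Orion, 13), (11, Rae, Orion, 22), (11, Rae, Vega, 13), (11, Rae, Vega, 22), (13, Lee, Alpha, 30), (13, Sam, Alpha, 38)}
Keep only column(s) cname, qty, sid (8 duplicate(s) eliminated): {(Ivy, 11, 38), (Lee, 13, 30), (Pat, 11, 35), (Rae, 11, 13), (Rae, 11, 22), (Sam, 13, 38)}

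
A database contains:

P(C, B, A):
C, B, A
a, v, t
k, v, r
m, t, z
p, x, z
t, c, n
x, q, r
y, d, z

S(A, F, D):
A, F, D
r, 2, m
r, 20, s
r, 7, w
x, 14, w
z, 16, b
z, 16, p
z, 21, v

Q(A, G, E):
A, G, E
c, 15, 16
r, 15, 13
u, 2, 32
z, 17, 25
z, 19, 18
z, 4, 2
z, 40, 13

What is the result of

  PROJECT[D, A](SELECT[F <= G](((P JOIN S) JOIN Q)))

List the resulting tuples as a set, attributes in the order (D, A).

{(b, z), (m, r), (p, z), (v, z), (w, r)}

Natural join on A: {(k, v, r, 2, m), (k, v, r, 20, s), (k, v, r, 7, w), (m, t, z, 16, b), (m, t, z, 16, p), (m, t, z, 21, v), (p, x, z, 16, b), (p, x, z, 16, p), (p, x, z, 21, v), (x, q, r, 2, m), (x, q, r, 20, s), (x, q, r, 7, w), (y, d, z, 16, b), (y, d, z, 16, p), (y, d, z, 21, v)}
Natural join on A: {(k, v, r, 2, m, 15, 13), (k, v, r, 20, s, 15, 13), (k, v, r, 7, w, 15, 13), (m, t, z, 16, b, 17, 25), (m, t, z, 16, b, 19, 18), (m, t, z, 16, b, 4, 2), (m, t, z, 16, b, 40, 13), (m, t, z, 16, p, 17, 25), (m, t, z, 16, p, 19, 18), (m, t, z, 16, p, 4, 2), (m, t, z, 16, p, 40, 13), (m, t, z, 21, v, 17, 25), (m, t, z, 21, v, 19, 18), (m, t, z, 21, v, 4, 2), (m, t, z, 21, v, 40, 13), (p, x, z, 16, b, 17, 25), (p, x, z, 16, b, 19, 18), (p, x, z, 16, b, 4, 2), (p, x, z, 16, b, 40, 13), (p, x, z, 16, p, 17, 25), (p, x, z, 16, p, 19, 18), (p, x, z, 16, p, 4, 2), (p, x, z, 16, p, 40, 13), (p, x, z, 21, v, 17, 25), (p, x, z, 21, v, 19, 18), (p, x, z, 21, v, 4, 2), (p, x, z, 21, v, 40, 13), (x, q, r, 2, m, 15, 13), (x, q, r, 20, s, 15, 13), (x, q, r, 7, w, 15, 13), (y, d, z, 16, b, 17, 25), (y, d, z, 16, b, 19, 18), (y, d, z, 16, b, 4, 2), (y, d, z, 16, b, 40, 13), (y, d, z, 16, p, 17, 25), (y, d, z, 16, p, 19, 18), (y, d, z, 16, p, 4, 2), (y, d, z, 16, p, 40, 13), (y, d, z, 21, v, 17, 25), (y, d, z, 21, v, 19, 18), (y, d, z, 21, v, 4, 2), (y, d, z, 21, v, 40, 13)}
Filtering on F <= G leaves {(k, v, r, 2, m, 15, 13), (k, v, r, 7, w, 15, 13), (m, t, z, 16, b, 17, 25), (m, t, z, 16, b, 19, 18), (m, t, z, 16, b, 40, 13), (m, t, z, 16, p, 17, 25), (m, t, z, 16, p, 19, 18), (m, t, z, 16, p, 40, 13), (m, t, z, 21, v, 40, 13), (p, x, z, 16, b, 17, 25), (p, x, z, 16, b, 19, 18), (p, x, z, 16, b, 40, 13), (p, x, z, 16, p, 17, 25), (p, x, z, 16, p, 19, 18), (p, x, z, 16, p, 40, 13), (p, x, z, 21, v, 40, 13), (x, q, r, 2, m, 15, 13), (x, q, r, 7, w, 15, 13), (y, d, z, 16, b, 17, 25), (y, d, z, 16, b, 19, 18), (y, d, z, 16, b, 40, 13), (y, d, z, 16, p, 17, 25), (y, d, z, 16, p, 19, 18), (y, d, z, 16, p, 40, 13), (y, d, z, 21, v, 40, 13)}.
Projecting to D, A (20 duplicate(s) eliminated): {(b, z), (m, r), (p, z), (v, z), (w, r)}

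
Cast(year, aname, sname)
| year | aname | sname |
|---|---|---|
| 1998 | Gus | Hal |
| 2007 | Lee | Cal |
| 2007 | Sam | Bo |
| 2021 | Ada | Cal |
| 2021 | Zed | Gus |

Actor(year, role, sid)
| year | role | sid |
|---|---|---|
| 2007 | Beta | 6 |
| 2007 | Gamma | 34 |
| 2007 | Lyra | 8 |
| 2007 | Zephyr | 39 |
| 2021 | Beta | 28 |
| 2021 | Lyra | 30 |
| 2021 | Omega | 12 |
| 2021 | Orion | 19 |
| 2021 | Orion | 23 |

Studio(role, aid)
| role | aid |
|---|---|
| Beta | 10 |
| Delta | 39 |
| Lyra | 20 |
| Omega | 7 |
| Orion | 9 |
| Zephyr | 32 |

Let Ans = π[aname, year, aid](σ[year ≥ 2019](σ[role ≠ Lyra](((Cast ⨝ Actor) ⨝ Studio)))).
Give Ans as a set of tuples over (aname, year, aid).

{(Ada, 2021, 10), (Ada, 2021, 7), (Ada, 2021, 9), (Zed, 2021, 10), (Zed, 2021, 7), (Zed, 2021, 9)}

Cast ⋈ Actor (natural join on year): {(2007, Lee, Cal, Beta, 6), (2007, Lee, Cal, Gamma, 34), (2007, Lee, Cal, Lyra, 8), (2007, Lee, Cal, Zephyr, 39), (2007, Sam, Bo, Beta, 6), (2007, Sam, Bo, Gamma, 34), (2007, Sam, Bo, Lyra, 8), (2007, Sam, Bo, Zephyr, 39), (2021, Ada, Cal, Beta, 28), (2021, Ada, Cal, Lyra, 30), (2021, Ada, Cal, Omega, 12), (2021, Ada, Cal, Orion, 19), (2021, Ada, Cal, Orion, 23), (2021, Zed, Gus, Beta, 28), (2021, Zed, Gus, Lyra, 30), (2021, Zed, Gus, Omega, 12), (2021, Zed, Gus, Orion, 19), (2021, Zed, Gus, Orion, 23)}
(Cast ⨝ Actor) ⋈ Studio (natural join on role): {(2007, Lee, Cal, Beta, 6, 10), (2007, Lee, Cal, Lyra, 8, 20), (2007, Lee, Cal, Zephyr, 39, 32), (2007, Sam, Bo, Beta, 6, 10), (2007, Sam, Bo, Lyra, 8, 20), (2007, Sam, Bo, Zephyr, 39, 32), (2021, Ada, Cal, Beta, 28, 10), (2021, Ada, Cal, Lyra, 30, 20), (2021, Ada, Cal, Omega, 12, 7), (2021, Ada, Cal, Orion, 19, 9), (2021, Ada, Cal, Orion, 23, 9), (2021, Zed, Gus, Beta, 28, 10), (2021, Zed, Gus, Lyra, 30, 20), (2021, Zed, Gus, Omega, 12, 7), (2021, Zed, Gus, Orion, 19, 9), (2021, Zed, Gus, Orion, 23, 9)}
Filtering on role ≠ Lyra leaves {(2007, Lee, Cal, Beta, 6, 10), (2007, Lee, Cal, Zephyr, 39, 32), (2007, Sam, Bo, Beta, 6, 10), (2007, Sam, Bo, Zephyr, 39, 32), (2021, Ada, Cal, Beta, 28, 10), (2021, Ada, Cal, Omega, 12, 7), (2021, Ada, Cal, Orion, 19, 9), (2021, Ada, Cal, Orion, 23, 9), (2021, Zed, Gus, Beta, 28, 10), (2021, Zed, Gus, Omega, 12, 7), (2021, Zed, Gus, Orion, 19, 9), (2021, Zed, Gus, Orion, 23, 9)}.
Filtering on year ≥ 2019 leaves {(2021, Ada, Cal, Beta, 28, 10), (2021, Ada, Cal, Omega, 12, 7), (2021, Ada, Cal, Orion, 19, 9), (2021, Ada, Cal, Orion, 23, 9), (2021, Zed, Gus, Beta, 28, 10), (2021, Zed, Gus, Omega, 12, 7), (2021, Zed, Gus, Orion, 19, 9), (2021, Zed, Gus, Orion, 23, 9)}.
Keep only column(s) aname, year, aid (2 duplicate(s) eliminated): {(Ada, 2021, 10), (Ada, 2021, 7), (Ada, 2021, 9), (Zed, 2021, 10), (Zed, 2021, 7), (Zed, 2021, 9)}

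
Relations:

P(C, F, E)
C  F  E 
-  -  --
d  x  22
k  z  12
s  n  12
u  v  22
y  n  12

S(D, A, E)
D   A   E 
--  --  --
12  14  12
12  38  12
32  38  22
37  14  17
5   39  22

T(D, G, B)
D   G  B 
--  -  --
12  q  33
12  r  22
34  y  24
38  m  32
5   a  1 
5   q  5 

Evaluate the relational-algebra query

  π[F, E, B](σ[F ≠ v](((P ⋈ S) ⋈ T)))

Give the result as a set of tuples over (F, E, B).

Joining P and S on E yields {(d, x, 22, 32, 38), (d, x, 22, 5, 39), (k, z, 12, 12, 14), (k, z, 12, 12, 38), (s, n, 12, 12, 14), (s, n, 12, 12, 38), (u, v, 22, 32, 38), (u, v, 22, 5, 39), (y, n, 12, 12, 14), (y, n, 12, 12, 38)}.
Joining (P ⋈ S) and T on D yields {(d, x, 22, 5, 39, a, 1), (d, x, 22, 5, 39, q, 5), (k, z, 12, 12, 14, q, 33), (k, z, 12, 12, 14, r, 22), (k, z, 12, 12, 38, q, 33), (k, z, 12, 12, 38, r, 22), (s, n, 12, 12, 14, q, 33), (s, n, 12, 12, 14, r, 22), (s, n, 12, 12, 38, q, 33), (s, n, 12, 12, 38, r, 22), (u, v, 22, 5, 39, a, 1), (u, v, 22, 5, 39, q, 5), (y, n, 12, 12, 14, q, 33), (y, n, 12, 12, 14, r, 22), (y, n, 12, 12, 38, q, 33), (y, n, 12, 12, 38, r, 22)}.
Filtering on F ≠ v leaves {(d, x, 22, 5, 39, a, 1), (d, x, 22, 5, 39, q, 5), (k, z, 12, 12, 14, q, 33), (k, z, 12, 12, 14, r, 22), (k, z, 12, 12, 38, q, 33), (k, z, 12, 12, 38, r, 22), (s, n, 12, 12, 14, q, 33), (s, n, 12, 12, 14, r, 22), (s, n, 12, 12, 38, q, 33), (s, n, 12, 12, 38, r, 22), (y, n, 12, 12, 14, q, 33), (y, n, 12, 12, 14, r, 22), (y, n, 12, 12, 38, q, 33), (y, n, 12, 12, 38, r, 22)}.
Keep only column(s) F, E, B (8 duplicate(s) eliminated): {(n, 12, 22), (n, 12, 33), (x, 22, 1), (x, 22, 5), (z, 12, 22), (z, 12, 33)}

{(n, 12, 22), (n, 12, 33), (x, 22, 1), (x, 22, 5), (z, 12, 22), (z, 12, 33)}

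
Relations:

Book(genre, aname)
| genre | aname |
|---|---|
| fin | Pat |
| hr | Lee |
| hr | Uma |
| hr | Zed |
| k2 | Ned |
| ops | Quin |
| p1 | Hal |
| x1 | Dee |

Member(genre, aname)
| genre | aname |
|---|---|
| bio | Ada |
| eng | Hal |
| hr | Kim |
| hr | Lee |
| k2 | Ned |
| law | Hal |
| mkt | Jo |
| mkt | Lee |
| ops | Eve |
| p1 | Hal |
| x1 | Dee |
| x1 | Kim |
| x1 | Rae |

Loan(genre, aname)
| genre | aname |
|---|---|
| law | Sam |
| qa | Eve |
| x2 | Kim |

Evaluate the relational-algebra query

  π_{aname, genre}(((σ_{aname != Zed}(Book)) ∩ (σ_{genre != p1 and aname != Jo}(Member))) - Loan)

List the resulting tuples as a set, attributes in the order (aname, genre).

{(Dee, x1), (Lee, hr), (Ned, k2)}

Filtering on aname != Zed leaves {(fin, Pat), (hr, Lee), (hr, Uma), (k2, Ned), (ops, Quin), (p1, Hal), (x1, Dee)}.
Filtering on genre != p1 and aname != Jo leaves {(bio, Ada), (eng, Hal), (hr, Kim), (hr, Lee), (k2, Ned), (law, Hal), (mkt, Lee), (ops, Eve), (x1, Dee), (x1, Kim), (x1, Rae)}.
Intersection: {(fin, Pat), (hr, Lee), (hr, Uma), (k2, Ned), (ops, Quin), (p1, Hal), (x1, Dee)} with {(bio, Ada), (eng, Hal), (hr, Kim), (hr, Lee), (k2, Ned), (law, Hal), (mkt, Lee), (ops, Eve), (x1, Dee), (x1, Kim), (x1, Rae)} → {(hr, Lee), (k2, Ned), (x1, Dee)}
Difference: {(hr, Lee), (k2, Ned), (x1, Dee)} with {(law, Sam), (qa, Eve), (x2, Kim)} → {(hr, Lee), (k2, Ned), (x1, Dee)}
Keep only column(s) aname, genre: {(Dee, x1), (Lee, hr), (Ned, k2)}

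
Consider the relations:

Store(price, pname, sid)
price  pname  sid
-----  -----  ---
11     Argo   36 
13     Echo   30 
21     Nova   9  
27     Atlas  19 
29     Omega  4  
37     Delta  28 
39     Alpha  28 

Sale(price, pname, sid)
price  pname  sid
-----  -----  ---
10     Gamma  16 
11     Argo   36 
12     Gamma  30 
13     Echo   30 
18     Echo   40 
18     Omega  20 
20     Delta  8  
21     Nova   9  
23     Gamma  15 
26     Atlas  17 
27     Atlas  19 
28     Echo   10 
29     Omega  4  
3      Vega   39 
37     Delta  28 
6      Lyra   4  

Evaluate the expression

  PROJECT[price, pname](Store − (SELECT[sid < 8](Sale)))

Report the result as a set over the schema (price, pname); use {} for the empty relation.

{(11, Argo), (13, Echo), (21, Nova), (27, Atlas), (37, Delta), (39, Alpha)}

Filtering on sid < 8 leaves {(29, Omega, 4), (6, Lyra, 4)}.
Taking the difference: {(11, Argo, 36), (13, Echo, 30), (21, Nova, 9), (27, Atlas, 19), (37, Delta, 28), (39, Alpha, 28)}
π_{price, pname} gives {(11, Argo), (13, Echo), (21, Nova), (27, Atlas), (37, Delta), (39, Alpha)}.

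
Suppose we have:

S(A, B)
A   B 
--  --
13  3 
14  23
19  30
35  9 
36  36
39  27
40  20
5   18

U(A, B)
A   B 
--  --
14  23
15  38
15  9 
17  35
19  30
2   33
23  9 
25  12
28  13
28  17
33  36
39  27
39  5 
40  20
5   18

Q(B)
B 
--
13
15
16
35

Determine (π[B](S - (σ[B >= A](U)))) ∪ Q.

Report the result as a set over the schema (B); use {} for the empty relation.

Filtering on B >= A leaves {(14, 23), (15, 38), (17, 35), (19, 30), (2, 33), (33, 36), (5, 18)}.
Set difference of the two operands is {(13, 3), (35, 9), (36, 36), (39, 27), (40, 20)}.
Keep only column(s) B: {20, 27, 3, 36, 9}
Set union of the two operands is {13, 15, 16, 20, 27, 3, 35, 36, 9}.

{13, 15, 16, 20, 27, 3, 35, 36, 9}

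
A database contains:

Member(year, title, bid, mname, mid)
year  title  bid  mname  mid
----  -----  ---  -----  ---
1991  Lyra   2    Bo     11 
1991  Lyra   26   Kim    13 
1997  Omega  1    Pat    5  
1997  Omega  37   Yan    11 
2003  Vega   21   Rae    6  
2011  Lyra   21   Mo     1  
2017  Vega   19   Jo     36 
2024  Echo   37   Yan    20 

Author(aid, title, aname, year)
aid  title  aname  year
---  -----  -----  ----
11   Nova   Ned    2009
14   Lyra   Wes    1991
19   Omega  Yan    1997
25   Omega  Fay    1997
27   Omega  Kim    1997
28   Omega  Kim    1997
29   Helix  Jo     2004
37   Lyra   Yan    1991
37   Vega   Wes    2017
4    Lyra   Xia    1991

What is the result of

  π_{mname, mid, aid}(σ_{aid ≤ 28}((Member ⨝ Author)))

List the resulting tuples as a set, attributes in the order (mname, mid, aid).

Joining Member and Author on year, title yields {(1991, Lyra, 2, Bo, 11, 14, Wes), (1991, Lyra, 2, Bo, 11, 37, Yan), (1991, Lyra, 2, Bo, 11, 4, Xia), (1991, Lyra, 26, Kim, 13, 14, Wes), (1991, Lyra, 26, Kim, 13, 37, Yan), (1991, Lyra, 26, Kim, 13, 4, Xia), (1997, Omega, 1, Pat, 5, 19, Yan), (1997, Omega, 1, Pat, 5, 25, Fay), (1997, Omega, 1, Pat, 5, 27, Kim), (1997, Omega, 1, Pat, 5, 28, Kim), (1997, Omega, 37, Yan, 11, 19, Yan), (1997, Omega, 37, Yan, 11, 25, Fay), (1997, Omega, 37, Yan, 11, 27, Kim), (1997, Omega, 37, Yan, 11, 28, Kim), (2017, Vega, 19, Jo, 36, 37, Wes)}.
Selection aid ≤ 28: {(1991, Lyra, 2, Bo, 11, 14, Wes), (1991, Lyra, 2, Bo, 11, 4, Xia), (1991, Lyra, 26, Kim, 13, 14, Wes), (1991, Lyra, 26, Kim, 13, 4, Xia), (1997, Omega, 1, Pat, 5, 19, Yan), (1997, Omega, 1, Pat, 5, 25, Fay), (1997, Omega, 1, Pat, 5, 27, Kim), (1997, Omega, 1, Pat, 5, 28, Kim), (1997, Omega, 37, Yan, 11, 19, Yan), (1997, Omega, 37, Yan, 11, 25, Fay), (1997, Omega, 37, Yan, 11, 27, Kim), (1997, Omega, 37, Yan, 11, 28, Kim)}
Projecting to mname, mid, aid: {(Bo, 11, 14), (Bo, 11, 4), (Kim, 13, 14), (Kim, 13, 4), (Pat, 5, 19), (Pat, 5, 25), (Pat, 5, 27), (Pat, 5, 28), (Yan, 11, 19), (Yan, 11, 25), (Yan, 11, 27), (Yan, 11, 28)}

{(Bo, 11, 14), (Bo, 11, 4), (Kim, 13, 14), (Kim, 13, 4), (Pat, 5, 19), (Pat, 5, 25), (Pat, 5, 27), (Pat, 5, 28), (Yan, 11, 19), (Yan, 11, 25), (Yan, 11, 27), (Yan, 11, 28)}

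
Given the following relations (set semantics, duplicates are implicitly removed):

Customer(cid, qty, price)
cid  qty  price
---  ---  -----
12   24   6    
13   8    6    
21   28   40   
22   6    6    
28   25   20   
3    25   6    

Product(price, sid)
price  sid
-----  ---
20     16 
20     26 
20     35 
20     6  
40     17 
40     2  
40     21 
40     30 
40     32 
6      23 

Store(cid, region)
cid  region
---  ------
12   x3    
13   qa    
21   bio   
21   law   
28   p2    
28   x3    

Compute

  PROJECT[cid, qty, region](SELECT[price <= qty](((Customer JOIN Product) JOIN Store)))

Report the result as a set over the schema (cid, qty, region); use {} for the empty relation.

{(12, 24, x3), (13, 8, qa), (28, 25, p2), (28, 25, x3)}

Customer ⋈ Product (natural join on price): {(12, 24, 6, 23), (13, 8, 6, 23), (21, 28, 40, 17), (21, 28, 40, 2), (21, 28, 40, 21), (21, 28, 40, 30), (21, 28, 40, 32), (22, 6, 6, 23), (28, 25, 20, 16), (28, 25, 20, 26), (28, 25, 20, 35), (28, 25, 20, 6), (3, 25, 6, 23)}
(Customer JOIN Product) ⋈ Store (natural join on cid): {(12, 24, 6, 23, x3), (13, 8, 6, 23, qa), (21, 28, 40, 17, bio), (21, 28, 40, 17, law), (21, 28, 40, 2, bio), (21, 28, 40, 2, law), (21, 28, 40, 21, bio), (21, 28, 40, 21, law), (21, 28, 40, 30, bio), (21, 28, 40, 30, law), (21, 28, 40, 32, bio), (21, 28, 40, 32, law), (28, 25, 20, 16, p2), (28, 25, 20, 16, x3), (28, 25, 20, 26, p2), (28, 25, 20, 26, x3), (28, 25, 20, 35, p2), (28, 25, 20, 35, x3), (28, 25, 20, 6, p2), (28, 25, 20, 6, x3)}
σ[price <= qty]: keep tuples satisfying price <= qty → {(12, 24, 6, 23, x3), (13, 8, 6, 23, qa), (28, 25, 20, 16, p2), (28, 25, 20, 16, x3), (28, 25, 20, 26, p2), (28, 25, 20, 26, x3), (28, 25, 20, 35, p2), (28, 25, 20, 35, x3), (28, 25, 20, 6, p2), (28, 25, 20, 6, x3)}
π_{cid, qty, region} gives {(12, 24, x3), (13, 8, qa), (28, 25, p2), (28, 25, x3)} (6 duplicate(s) eliminated).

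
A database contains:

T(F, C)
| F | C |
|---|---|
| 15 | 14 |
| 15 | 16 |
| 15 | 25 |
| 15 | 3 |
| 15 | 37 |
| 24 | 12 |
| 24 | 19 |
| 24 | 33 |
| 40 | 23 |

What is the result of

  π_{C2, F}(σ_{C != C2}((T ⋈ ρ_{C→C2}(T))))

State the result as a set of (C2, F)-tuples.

ρ[C→C2]: schema becomes (F, C2); tuples unchanged.
T ⋈ ρ_{C→C2}(T) (natural join on F): {(15, 14, 14), (15, 14, 16), (15, 14, 25), (15, 14, 3), (15, 14, 37), (15, 16, 14), (15, 16, 16), (15, 16, 25), (15, 16, 3), (15, 16, 37), (15, 25, 14), (15, 25, 16), (15, 25, 25), (15, 25, 3), (15, 25, 37), (15, 3, 14), (15, 3, 16), (15, 3, 25), (15, 3, 3), (15, 3, 37), (15, 37, 14), (15, 37, 16), (15, 37, 25), (15, 37, 3), (15, 37, 37), (24, 12, 12), (24, 12, 19), (24, 12, 33), (24, 19, 12), (24, 19, 19), (24, 19, 33), (24, 33, 12), (24, 33, 19), (24, 33, 33), (40, 23, 23)}
Selection C != C2: {(15, 14, 16), (15, 14, 25), (15, 14, 3), (15, 14, 37), (15, 16, 14), (15, 16, 25), (15, 16, 3), (15, 16, 37), (15, 25, 14), (15, 25, 16), (15, 25, 3), (15, 25, 37), (15, 3, 14), (15, 3, 16), (15, 3, 25), (15, 3, 37), (15, 37, 14), (15, 37, 16), (15, 37, 25), (15, 37, 3), (24, 12, 19), (24, 12, 33), (24, 19, 12), (24, 19, 33), (24, 33, 12), (24, 33, 19)}
π[C2, F]: project onto (C2, F) (18 duplicate(s) eliminated) → {(12, 24), (14, 15), (16, 15), (19, 24), (25, 15), (3, 15), (33, 24), (37, 15)}

{(12, 24), (14, 15), (16, 15), (19, 24), (25, 15), (3, 15), (33, 24), (37, 15)}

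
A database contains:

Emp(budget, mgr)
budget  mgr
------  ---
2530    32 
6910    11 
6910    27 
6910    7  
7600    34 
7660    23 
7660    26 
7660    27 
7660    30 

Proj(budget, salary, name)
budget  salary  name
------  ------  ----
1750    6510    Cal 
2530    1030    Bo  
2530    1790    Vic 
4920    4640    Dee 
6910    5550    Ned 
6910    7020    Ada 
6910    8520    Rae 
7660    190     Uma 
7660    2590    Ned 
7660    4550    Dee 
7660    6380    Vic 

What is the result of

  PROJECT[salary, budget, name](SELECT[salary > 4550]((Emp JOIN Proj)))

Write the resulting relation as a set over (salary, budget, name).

{(5550, 6910, Ned), (6380, 7660, Vic), (7020, 6910, Ada), (8520, 6910, Rae)}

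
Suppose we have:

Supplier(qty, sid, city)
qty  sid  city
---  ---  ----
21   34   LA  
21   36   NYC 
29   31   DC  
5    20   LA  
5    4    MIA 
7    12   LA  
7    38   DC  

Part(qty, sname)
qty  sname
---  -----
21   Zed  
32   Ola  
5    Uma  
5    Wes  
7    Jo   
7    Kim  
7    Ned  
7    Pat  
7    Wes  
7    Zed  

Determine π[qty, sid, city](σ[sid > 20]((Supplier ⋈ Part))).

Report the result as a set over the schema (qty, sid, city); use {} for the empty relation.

{(21, 34, LA), (21, 36, NYC), (7, 38, DC)}

Joining Supplier and Part on qty yields {(21, 34, LA, Zed), (21, 36, NYC, Zed), (5, 20, LA, Uma), (5, 20, LA, Wes), (5, 4, MIA, Uma), (5, 4, MIA, Wes), (7, 12, LA, Jo), (7, 12, LA, Kim), (7, 12, LA, Ned), (7, 12, LA, Pat), (7, 12, LA, Wes), (7, 12, LA, Zed), (7, 38, DC, Jo), (7, 38, DC, Kim), (7, 38, DC, Ned), (7, 38, DC, Pat), (7, 38, DC, Wes), (7, 38, DC, Zed)}.
σ[sid > 20]: keep tuples satisfying sid > 20 → {(21, 34, LA, Zed), (21, 36, NYC, Zed), (7, 38, DC, Jo), (7, 38, DC, Kim), (7, 38, DC, Ned), (7, 38, DC, Pat), (7, 38, DC, Wes), (7, 38, DC, Zed)}
Keep only column(s) qty, sid, city (5 duplicate(s) eliminated): {(21, 34, LA), (21, 36, NYC), (7, 38, DC)}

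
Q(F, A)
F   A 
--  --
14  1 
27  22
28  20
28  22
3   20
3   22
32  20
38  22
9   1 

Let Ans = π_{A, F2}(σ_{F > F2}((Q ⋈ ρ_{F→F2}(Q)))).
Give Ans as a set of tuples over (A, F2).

{(1, 9), (20, 28), (20, 3), (22, 27), (22, 28), (22, 3)}

ρ[F→F2]: schema becomes (F2, A); tuples unchanged.
Natural join on A: {(14, 1, 14), (14, 1, 9), (27, 22, 27), (27, 22, 28), (27, 22, 3), (27, 22, 38), (28, 20, 28), (28, 20, 3), (28, 20, 32), (28, 22, 27), (28, 22, 28), (28, 22, 3), (28, 22, 38), (3, 20, 28), (3, 20, 3), (3, 20, 32), (3, 22, 27), (3, 22, 28), (3, 22, 3), (3, 22, 38), (32, 20, 28), (32, 20, 3), (32, 20, 32), (38, 22, 27), (38, 22, 28), (38, 22, 3), (38, 22, 38), (9, 1, 14), (9, 1, 9)}
Selection F > F2: {(14, 1, 9), (27, 22, 3), (28, 20, 3), (28, 22, 27), (28, 22, 3), (32, 20, 28), (32, 20, 3), (38, 22, 27), (38, 22, 28), (38, 22, 3)}
Keep only column(s) A, F2 (4 duplicate(s) eliminated): {(1, 9), (20, 28), (20, 3), (22, 27), (22, 28), (22, 3)}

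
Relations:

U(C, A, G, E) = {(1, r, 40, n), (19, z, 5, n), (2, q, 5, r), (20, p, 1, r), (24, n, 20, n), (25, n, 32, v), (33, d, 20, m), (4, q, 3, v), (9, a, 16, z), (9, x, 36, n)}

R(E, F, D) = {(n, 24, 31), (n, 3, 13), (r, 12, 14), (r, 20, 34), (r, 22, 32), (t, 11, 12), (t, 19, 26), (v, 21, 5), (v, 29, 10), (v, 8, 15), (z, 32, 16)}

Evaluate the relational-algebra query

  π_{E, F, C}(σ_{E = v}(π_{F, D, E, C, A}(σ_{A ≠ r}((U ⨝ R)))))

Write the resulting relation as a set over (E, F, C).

Joining U and R on E yields {(1, r, 40, n, 24, 31), (1, r, 40, n, 3, 13), (19, z, 5, n, 24, 31), (19, z, 5, n, 3, 13), (2, q, 5, r, 12, 14), (2, q, 5, r, 20, 34), (2, q, 5, r, 22, 32), (20, p, 1, r, 12, 14), (20, p, 1, r, 20, 34), (20, p, 1, r, 22, 32), (24, n, 20, n, 24, 31), (24, n, 20, n, 3, 13), (25, n, 32, v, 21, 5), (25, n, 32, v, 29, 10), (25, n, 32, v, 8, 15), (4, q, 3, v, 21, 5), (4, q, 3, v, 29, 10), (4, q, 3, v, 8, 15), (9, a, 16, z, 32, 16), (9, x, 36, n, 24, 31), (9, x, 36, n, 3, 13)}.
Filtering on A ≠ r leaves {(19, z, 5, n, 24, 31), (19, z, 5, n, 3, 13), (2, q, 5, r, 12, 14), (2, q, 5, r, 20, 34), (2, q, 5, r, 22, 32), (20, p, 1, r, 12, 14), (20, p, 1, r, 20, 34), (20, p, 1, r, 22, 32), (24, n, 20, n, 24, 31), (24, n, 20, n, 3, 13), (25, n, 32, v, 21, 5), (25, n, 32, v, 29, 10), (25, n, 32, v, 8, 15), (4, q, 3, v, 21, 5), (4, q, 3, v, 29, 10), (4, q, 3, v, 8, 15), (9, a, 16, z, 32, 16), (9, x, 36, n, 24, 31), (9, x, 36, n, 3, 13)}.
π[F, D, E, C, A]: project onto (F, D, E, C, A) → {(12, 14, r, 2, q), (12, 14, r, 20, p), (20, 34, r, 2, q), (20, 34, r, 20, p), (21, 5, v, 25, n), (21, 5, v, 4, q), (22, 32, r, 2, q), (22, 32, r, 20, p), (24, 31, n, 19, z), (24, 31, n, 24, n), (24, 31, n, 9, x), (29, 10, v, 25, n), (29, 10, v, 4, q), (3, 13, n, 19, z), (3, 13, n, 24, n), (3, 13, n, 9, x), (32, 16, z, 9, a), (8, 15, v, 25, n), (8, 15, v, 4, q)}
Filtering on E = v leaves {(21, 5, v, 25, n), (21, 5, v, 4, q), (29, 10, v, 25, n), (29, 10, v, 4, q), (8, 15, v, 25, n), (8, 15, v, 4, q)}.
π[E, F, C]: project onto (E, F, C) → {(v, 21, 25), (v, 21, 4), (v, 29, 25), (v, 29, 4), (v, 8, 25), (v, 8, 4)}

{(v, 21, 25), (v, 21, 4), (v, 29, 25), (v, 29, 4), (v, 8, 25), (v, 8, 4)}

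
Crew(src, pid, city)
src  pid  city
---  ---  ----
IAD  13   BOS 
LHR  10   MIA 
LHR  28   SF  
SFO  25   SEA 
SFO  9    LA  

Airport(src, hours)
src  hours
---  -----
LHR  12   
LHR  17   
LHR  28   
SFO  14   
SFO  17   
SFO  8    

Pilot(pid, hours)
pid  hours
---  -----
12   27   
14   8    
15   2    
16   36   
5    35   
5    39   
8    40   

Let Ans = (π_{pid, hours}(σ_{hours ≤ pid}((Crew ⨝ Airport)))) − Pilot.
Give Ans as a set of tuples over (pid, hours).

Crew ⋈ Airport (natural join on src): {(LHR, 10, MIA, 12), (LHR, 10, MIA, 17), (LHR, 10, MIA, 28), (LHR, 28, SF, 12), (LHR, 28, SF, 17), (LHR, 28, SF, 28), (SFO, 25, SEA, 14), (SFO, 25, SEA, 17), (SFO, 25, SEA, 8), (SFO, 9, LA, 14), (SFO, 9, LA, 17), (SFO, 9, LA, 8)}
Apply σ_{hours ≤ pid}; surviving tuples: {(LHR, 28, SF, 12), (LHR, 28, SF, 17), (LHR, 28, SF, 28), (SFO, 25, SEA, 14), (SFO, 25, SEA, 17), (SFO, 25, SEA, 8), (SFO, 9, LA, 8)}
π[pid, hours]: project onto (pid, hours) → {(25, 14), (25, 17), (25, 8), (28, 12), (28, 17), (28, 28), (9, 8)}
Taking the difference: {(25, 14), (25, 17), (25, 8), (28, 12), (28, 17), (28, 28), (9, 8)}

{(25, 14), (25, 17), (25, 8), (28, 12), (28, 17), (28, 28), (9, 8)}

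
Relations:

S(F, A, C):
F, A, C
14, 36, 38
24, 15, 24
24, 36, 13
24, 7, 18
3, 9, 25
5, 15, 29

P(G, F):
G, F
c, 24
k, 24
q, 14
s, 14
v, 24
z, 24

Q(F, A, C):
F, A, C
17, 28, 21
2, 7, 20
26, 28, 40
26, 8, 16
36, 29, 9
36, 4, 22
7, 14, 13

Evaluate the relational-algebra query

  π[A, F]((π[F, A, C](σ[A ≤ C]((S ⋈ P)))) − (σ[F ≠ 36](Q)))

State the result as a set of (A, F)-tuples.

{(15, 24), (36, 14), (7, 24)}

Joining S and P on F yields {(14, 36, 38, q), (14, 36, 38, s), (24, 15, 24, c), (24, 15, 24, k), (24, 15, 24, v), (24, 15, 24, z), (24, 36, 13, c), (24, 36, 13, k), (24, 36, 13, v), (24, 36, 13, z), (24, 7, 18, c), (24, 7, 18, k), (24, 7, 18, v), (24, 7, 18, z)}.
σ[A ≤ C]: keep tuples satisfying A ≤ C → {(14, 36, 38, q), (14, 36, 38, s), (24, 15, 24, c), (24, 15, 24, k), (24, 15, 24, v), (24, 15, 24, z), (24, 7, 18, c), (24, 7, 18, k), (24, 7, 18, v), (24, 7, 18, z)}
Keep only column(s) F, A, C (7 duplicate(s) eliminated): {(14, 36, 38), (24, 15, 24), (24, 7, 18)}
σ[F ≠ 36]: keep tuples satisfying F ≠ 36 → {(17, 28, 21), (2, 7, 20), (26, 28, 40), (26, 8, 16), (7, 14, 13)}
Taking the difference: {(14, 36, 38), (24, 15, 24), (24, 7, 18)}
Keep only column(s) A, F: {(15, 24), (36, 14), (7, 24)}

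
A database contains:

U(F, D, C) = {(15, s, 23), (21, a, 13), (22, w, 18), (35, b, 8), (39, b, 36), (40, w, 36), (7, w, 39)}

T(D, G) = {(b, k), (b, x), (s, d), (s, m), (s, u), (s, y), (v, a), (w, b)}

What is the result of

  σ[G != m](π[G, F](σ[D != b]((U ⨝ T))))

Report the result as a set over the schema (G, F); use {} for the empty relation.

{(b, 22), (b, 40), (b, 7), (d, 15), (u, 15), (y, 15)}

Joining U and T on D yields {(15, s, 23, d), (15, s, 23, m), (15, s, 23, u), (15, s, 23, y), (22, w, 18, b), (35, b, 8, k), (35, b, 8, x), (39, b, 36, k), (39, b, 36, x), (40, w, 36, b), (7, w, 39, b)}.
Filtering on D != b leaves {(15, s, 23, d), (15, s, 23, m), (15, s, 23, u), (15, s, 23, y), (22, w, 18, b), (40, w, 36, b), (7, w, 39, b)}.
π[G, F]: project onto (G, F) → {(b, 22), (b, 40), (b, 7), (d, 15), (m, 15), (u, 15), (y, 15)}
Filtering on G != m leaves {(b, 22), (b, 40), (b, 7), (d, 15), (u, 15), (y, 15)}.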